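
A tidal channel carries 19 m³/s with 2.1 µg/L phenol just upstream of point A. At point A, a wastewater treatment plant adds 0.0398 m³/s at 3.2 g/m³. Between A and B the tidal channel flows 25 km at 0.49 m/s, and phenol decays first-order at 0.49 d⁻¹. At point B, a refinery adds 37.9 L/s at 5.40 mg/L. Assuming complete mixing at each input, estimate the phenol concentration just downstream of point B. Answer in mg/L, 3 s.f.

2.1 µg/L = 0.0021 mg/L.
After input A: C = (19·0.0021 + 0.0398·3.2) / 19.04 = 0.008785 mg/L.
Over the 25 km reach to input B (t = 5.102e+04 s = 0.5905 d), decay gives C = 0.008785·exp(−0.49·0.5905) = 0.006578 mg/L.
37.9 L/s = 0.0379 m³/s.
After input B: C = (19.04·0.006578 + 0.0379·5.4) / 19.08 = 0.01729 mg/L.

0.0173 mg/L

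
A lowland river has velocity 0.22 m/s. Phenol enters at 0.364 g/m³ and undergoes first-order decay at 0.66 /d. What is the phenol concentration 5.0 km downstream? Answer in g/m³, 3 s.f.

0.306 g/m³

Travel time t = 5.0 km / 0.22 m/s = 5000/0.22 = 2.273e+04 s = 0.263 d.
First-order decay: C = 0.364·exp(−0.66·0.263) = 0.364·0.8406 = 0.306 g/m³.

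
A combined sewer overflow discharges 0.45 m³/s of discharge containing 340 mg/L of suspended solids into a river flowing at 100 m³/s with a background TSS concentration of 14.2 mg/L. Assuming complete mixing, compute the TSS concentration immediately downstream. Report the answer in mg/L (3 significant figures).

Conservation of mass across the mixing zone: C = (0.45·340 + 100·14.2) / (0.45 + 100) = 1573/100.5 = 15.66 mg/L.

15.7 mg/L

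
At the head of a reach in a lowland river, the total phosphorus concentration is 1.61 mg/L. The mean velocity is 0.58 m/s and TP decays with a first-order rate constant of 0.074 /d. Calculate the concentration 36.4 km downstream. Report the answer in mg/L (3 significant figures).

1.53 mg/L

Travel time t = 36.4 km / 0.58 m/s = 3.64e+04/0.58 = 6.276e+04 s = 0.7264 d.
First-order decay: C = 1.61·exp(−0.074·0.7264) = 1.61·0.9477 = 1.526 mg/L.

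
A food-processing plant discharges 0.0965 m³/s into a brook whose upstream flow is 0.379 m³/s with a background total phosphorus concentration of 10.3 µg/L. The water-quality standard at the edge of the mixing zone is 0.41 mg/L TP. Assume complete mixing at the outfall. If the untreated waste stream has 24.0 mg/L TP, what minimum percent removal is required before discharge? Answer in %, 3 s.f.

10.3 µg/L = 0.0103 mg/L.
Mass balance: 0.41·0.4755 = 0.0965·Cₑ + 0.379·0.0103.
Cₑ = (0.195 − 0.003904) / 0.0965 = 1.98 mg/L.
Required removal = 1 − 1.98/24.0 = 91.75 %.

91.8 %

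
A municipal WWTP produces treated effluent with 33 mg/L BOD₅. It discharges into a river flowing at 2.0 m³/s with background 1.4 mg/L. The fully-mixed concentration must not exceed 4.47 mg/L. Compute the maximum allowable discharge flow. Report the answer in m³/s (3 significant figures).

0.215 m³/s

Mass balance at complete mixing: C_std·(Q_w + Q_r) = Q_w·C_e + Q_r·C_b.
Rearranging, Q_w = Q_r·(C_std − C_b)/(C_e − C_std) = 2.0·(4.47 − 1.4) / (33 − 4.47) = 0.2152 m³/s.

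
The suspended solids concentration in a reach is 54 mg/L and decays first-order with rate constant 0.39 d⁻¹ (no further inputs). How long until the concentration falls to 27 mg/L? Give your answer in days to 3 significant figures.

t = ln(C₀/C)/k = ln(54/27)/0.39 = 0.6931/0.39 = 1.777 d.

1.78 d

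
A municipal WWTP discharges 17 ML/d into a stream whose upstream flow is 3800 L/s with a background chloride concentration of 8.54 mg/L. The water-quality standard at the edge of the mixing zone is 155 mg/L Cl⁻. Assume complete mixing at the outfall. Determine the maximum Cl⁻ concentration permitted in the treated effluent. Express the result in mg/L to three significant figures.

2980 mg/L

17 ML/d = 0.1968 m³/s.
3800 L/s = 3.8 m³/s.
Mass balance: 155·3.997 = 0.1968·Cₑ + 3.8·8.54.
Cₑ = (619.5 − 32.45) / 0.1968 = 2984 mg/L.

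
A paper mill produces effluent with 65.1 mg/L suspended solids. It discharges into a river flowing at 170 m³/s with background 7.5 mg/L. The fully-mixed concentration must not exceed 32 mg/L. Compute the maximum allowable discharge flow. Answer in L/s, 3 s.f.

Mass balance at complete mixing: C_std·(Q_w + Q_r) = Q_w·C_e + Q_r·C_b.
Rearranging, Q_w = Q_r·(C_std − C_b)/(C_e − C_std) = 170·(32 − 7.5) / (65.1 − 32) = 125.8 m³/s.
= 1.258e+05 L/s.

126000 L/s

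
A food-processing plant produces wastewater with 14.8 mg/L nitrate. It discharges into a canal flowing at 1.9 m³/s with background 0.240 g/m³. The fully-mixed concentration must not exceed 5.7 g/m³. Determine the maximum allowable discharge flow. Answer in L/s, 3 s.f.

1140 L/s

Mass balance at complete mixing: C_std·(Q_w + Q_r) = Q_w·C_e + Q_r·C_b.
Rearranging, Q_w = Q_r·(C_std − C_b)/(C_e − C_std) = 1.9·(5.7 − 0.24) / (14.8 − 5.7) = 1.14 m³/s.
= 1140 L/s.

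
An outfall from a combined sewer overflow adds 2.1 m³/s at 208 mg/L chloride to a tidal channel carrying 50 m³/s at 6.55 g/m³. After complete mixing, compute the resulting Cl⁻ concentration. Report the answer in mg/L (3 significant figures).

14.7 mg/L

Conservation of mass across the mixing zone: C = (2.1·208 + 50·6.55) / (2.1 + 50) = 764.3/52.1 = 14.67 mg/L.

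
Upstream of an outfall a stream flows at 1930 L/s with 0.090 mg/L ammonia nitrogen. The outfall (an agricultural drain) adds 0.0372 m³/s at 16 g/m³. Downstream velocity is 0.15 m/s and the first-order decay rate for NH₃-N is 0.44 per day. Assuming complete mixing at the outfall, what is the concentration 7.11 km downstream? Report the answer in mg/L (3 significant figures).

1930 L/s = 1.93 m³/s.
After complete mixing, C₀ = (0.0372·16 + 1.93·0.09) / 1.967 = 0.3909 mg/L.
Travel time t = 7110 m / 0.15 m/s = 4.74e+04 s = 0.5486 d.
C = 0.3909·exp(−0.44·0.5486) = 0.3909·0.7855 = 0.307 mg/L.

0.307 mg/L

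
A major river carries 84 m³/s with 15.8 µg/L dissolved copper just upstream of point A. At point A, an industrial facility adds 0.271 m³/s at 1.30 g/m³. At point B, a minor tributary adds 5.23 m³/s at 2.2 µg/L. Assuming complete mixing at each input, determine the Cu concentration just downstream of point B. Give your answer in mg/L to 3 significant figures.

15.8 µg/L = 0.0158 mg/L.
After input A: C = (84·0.0158 + 0.271·1.3) / 84.27 = 0.01993 mg/L.
2.2 µg/L = 0.0022 mg/L.
After input B: C = (84.27·0.01993 + 5.23·0.0022) / 89.5 = 0.01889 mg/L.

0.0189 mg/L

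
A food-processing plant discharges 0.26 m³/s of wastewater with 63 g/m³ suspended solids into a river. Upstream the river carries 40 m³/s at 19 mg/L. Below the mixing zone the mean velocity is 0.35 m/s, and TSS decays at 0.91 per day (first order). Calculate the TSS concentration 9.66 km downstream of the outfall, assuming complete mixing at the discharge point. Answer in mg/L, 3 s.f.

14.4 mg/L

After complete mixing, C₀ = (0.26·63 + 40·19) / 40.26 = 19.28 mg/L.
Travel time t = 9660 m / 0.35 m/s = 2.76e+04 s = 0.3194 d.
C = 19.28·exp(−0.91·0.3194) = 19.28·0.7477 = 14.42 mg/L.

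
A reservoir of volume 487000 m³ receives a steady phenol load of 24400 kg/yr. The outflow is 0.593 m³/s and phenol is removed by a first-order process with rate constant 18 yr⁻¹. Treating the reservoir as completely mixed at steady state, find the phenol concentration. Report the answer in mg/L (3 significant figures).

0.888 mg/L

Outflow Q = 0.593 m³/s × 3.156e+07 s/yr = 1.871e+07 m³/yr.
Steady-state CSTR mass balance: W = Q·C + k·V·C, so C = W/(Q + kV).
Q + kV = 1.871e+07 + 18·487000 = 2.748e+07 m³/yr.
C = 24400/2.748e+07 = 0.0008879 kg/m³ = 0.8879 mg/L.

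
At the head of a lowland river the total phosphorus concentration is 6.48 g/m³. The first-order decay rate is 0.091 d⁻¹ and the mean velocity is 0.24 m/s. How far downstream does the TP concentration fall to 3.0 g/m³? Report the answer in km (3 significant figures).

175 km

From C = C₀·e^(−kt), t = ln(C₀/C)/k = ln(6.48/3.0)/0.091 = 0.7701/0.091 = 8.463 d.
Distance = v·t = 0.24 m/s × 7.312e+05 s = 1.755e+05 m = 175.5 km.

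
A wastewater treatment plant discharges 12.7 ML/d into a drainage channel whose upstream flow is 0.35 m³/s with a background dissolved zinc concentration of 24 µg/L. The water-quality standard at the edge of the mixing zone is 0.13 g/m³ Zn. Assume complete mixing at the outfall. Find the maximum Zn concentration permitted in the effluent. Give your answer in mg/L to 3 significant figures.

0.382 mg/L

12.7 ML/d = 0.147 m³/s.
24 µg/L = 0.024 mg/L.
Mass balance: 0.13·0.497 = 0.147·Cₑ + 0.35·0.024.
Cₑ = (0.06461 − 0.0084) / 0.147 = 0.3824 mg/L.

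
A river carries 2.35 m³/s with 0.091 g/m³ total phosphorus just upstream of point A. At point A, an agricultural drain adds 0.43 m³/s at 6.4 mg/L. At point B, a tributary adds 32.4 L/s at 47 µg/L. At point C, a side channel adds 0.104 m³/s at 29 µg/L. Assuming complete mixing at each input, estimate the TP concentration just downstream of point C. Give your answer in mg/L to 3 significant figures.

After input A: C = (2.35·0.091 + 0.43·6.4) / 2.78 = 1.067 mg/L.
32.4 L/s = 0.0324 m³/s.
47 µg/L = 0.047 mg/L.
After input B: C = (2.78·1.067 + 0.0324·0.047) / 2.812 = 1.055 mg/L.
29 µg/L = 0.029 mg/L.
After input C: C = (2.812·1.055 + 0.104·0.029) / 2.916 = 1.019 mg/L.

1.02 mg/L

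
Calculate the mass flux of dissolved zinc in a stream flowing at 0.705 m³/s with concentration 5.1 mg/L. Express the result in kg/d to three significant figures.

311 kg/d

Mass flux = Q·C = 0.705 m³/s × 5.1 g/m³ = 3.595 g/s.
= 3.595 g/s × 86.4 = 310.7 kg/d.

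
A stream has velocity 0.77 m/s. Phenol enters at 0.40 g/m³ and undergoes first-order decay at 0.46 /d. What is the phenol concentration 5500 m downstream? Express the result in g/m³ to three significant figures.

Travel time t = 5500 m / 0.77 m/s = 5500/0.77 = 7143 s = 0.08267 d.
First-order decay: C = 0.40·exp(−0.46·0.08267) = 0.40·0.9627 = 0.3851 g/m³.

0.385 g/m³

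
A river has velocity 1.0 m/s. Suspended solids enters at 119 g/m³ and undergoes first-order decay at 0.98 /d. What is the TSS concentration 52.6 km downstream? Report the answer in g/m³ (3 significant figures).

Travel time t = 52.6 km / 1.0 m/s = 5.26e+04/1.0 = 5.26e+04 s = 0.6088 d.
First-order decay: C = 119·exp(−0.98·0.6088) = 119·0.5507 = 65.53 g/m³.

65.5 g/m³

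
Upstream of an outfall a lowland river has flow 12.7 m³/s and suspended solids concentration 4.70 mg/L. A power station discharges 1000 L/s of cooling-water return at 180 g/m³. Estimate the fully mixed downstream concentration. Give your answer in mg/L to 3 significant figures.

1000 L/s = 1 m³/s.
Conservation of mass across the mixing zone: C = (1·180 + 12.7·4.7) / (1 + 12.7) = 239.7/13.7 = 17.5 mg/L.

17.5 mg/L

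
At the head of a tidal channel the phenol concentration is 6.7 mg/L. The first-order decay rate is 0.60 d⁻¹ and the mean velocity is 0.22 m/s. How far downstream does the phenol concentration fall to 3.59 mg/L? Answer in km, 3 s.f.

From C = C₀·e^(−kt), t = ln(C₀/C)/k = ln(6.7/3.59)/0.60 = 0.624/0.60 = 1.04 d.
Distance = v·t = 0.22 m/s × 8.985e+04 s = 1.977e+04 m = 19.77 km.

19.8 km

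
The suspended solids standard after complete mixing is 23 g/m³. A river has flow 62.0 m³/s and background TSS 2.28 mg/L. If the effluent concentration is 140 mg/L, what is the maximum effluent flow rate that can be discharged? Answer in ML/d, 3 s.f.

Mass balance at complete mixing: C_std·(Q_w + Q_r) = Q_w·C_e + Q_r·C_b.
Rearranging, Q_w = Q_r·(C_std − C_b)/(C_e − C_std) = 62.0·(23 − 2.28) / (140 − 23) = 10.98 m³/s.
= 948.7 ML/d.

949 ML/d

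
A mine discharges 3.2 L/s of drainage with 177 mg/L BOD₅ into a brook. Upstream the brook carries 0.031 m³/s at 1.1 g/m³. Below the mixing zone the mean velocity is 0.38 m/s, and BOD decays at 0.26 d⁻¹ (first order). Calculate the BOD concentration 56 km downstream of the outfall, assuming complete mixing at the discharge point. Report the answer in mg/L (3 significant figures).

11.3 mg/L

3.2 L/s = 0.0032 m³/s.
After complete mixing, C₀ = (0.0032·177 + 0.031·1.1) / 0.0342 = 17.56 mg/L.
Travel time t = 5.6e+04 m / 0.38 m/s = 1.474e+05 s = 1.706 d.
C = 17.56·exp(−0.26·1.706) = 17.56·0.6418 = 11.27 mg/L.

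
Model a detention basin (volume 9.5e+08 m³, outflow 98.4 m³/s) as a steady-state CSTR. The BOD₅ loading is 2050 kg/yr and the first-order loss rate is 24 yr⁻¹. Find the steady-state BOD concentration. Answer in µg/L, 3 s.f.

0.0791 µg/L

Outflow Q = 98.4 m³/s × 3.156e+07 s/yr = 3.105e+09 m³/yr.
Steady-state CSTR mass balance: W = Q·C + k·V·C, so C = W/(Q + kV).
Q + kV = 3.105e+09 + 24·9.5e+08 = 2.591e+10 m³/yr.
C = 2050/2.591e+10 = 7.913e-08 kg/m³ = 7.913e-05 mg/L = 0.07913 µg/L.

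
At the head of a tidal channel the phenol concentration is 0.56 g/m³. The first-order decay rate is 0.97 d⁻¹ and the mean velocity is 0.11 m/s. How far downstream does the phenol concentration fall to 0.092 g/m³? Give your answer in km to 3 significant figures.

From C = C₀·e^(−kt), t = ln(C₀/C)/k = ln(0.56/0.092)/0.97 = 1.806/0.97 = 1.862 d.
Distance = v·t = 0.11 m/s × 1.609e+05 s = 1.77e+04 m = 17.7 km.

17.7 km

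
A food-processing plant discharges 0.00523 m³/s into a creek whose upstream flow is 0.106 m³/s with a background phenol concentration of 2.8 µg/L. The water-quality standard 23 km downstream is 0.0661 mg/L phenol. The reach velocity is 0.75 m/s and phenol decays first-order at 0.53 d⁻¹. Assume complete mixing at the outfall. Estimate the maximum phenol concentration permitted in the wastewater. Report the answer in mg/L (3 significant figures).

2.8 µg/L = 0.0028 mg/L.
Travel time to the compliance point: t = 2.3e+04/0.75 = 3.067e+04 s = 0.3549 d; decay factor exp(−0.53·0.3549) = 0.8285.
So the concentration just after mixing may be at most 0.0661/0.8285 = 0.07978 mg/L.
Mass balance: 0.07978·0.1112 = 0.00523·Cₑ + 0.106·0.0028.
Cₑ = (0.008874 − 0.0002968) / 0.00523 = 1.64 mg/L.

1.64 mg/L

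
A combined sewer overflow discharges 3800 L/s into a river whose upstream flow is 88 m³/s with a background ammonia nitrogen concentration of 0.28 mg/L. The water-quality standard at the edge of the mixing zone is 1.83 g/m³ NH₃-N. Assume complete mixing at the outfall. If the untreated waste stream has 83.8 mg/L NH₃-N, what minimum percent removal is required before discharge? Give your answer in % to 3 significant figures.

55.0 %

3800 L/s = 3.8 m³/s.
Mass balance: 1.83·91.8 = 3.8·Cₑ + 88·0.28.
Cₑ = (168 − 24.64) / 3.8 = 37.72 mg/L.
Required removal = 1 − 37.72/83.8 = 54.98 %.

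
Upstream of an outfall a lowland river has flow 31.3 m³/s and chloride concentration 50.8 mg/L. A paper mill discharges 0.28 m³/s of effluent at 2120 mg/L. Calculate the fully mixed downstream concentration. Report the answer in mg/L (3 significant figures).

Flow-weighted mixing gives C = (0.28·2120 + 31.3·50.8) / (0.28 + 31.3) = 2184/31.58 = 69.15 mg/L.

69.1 mg/L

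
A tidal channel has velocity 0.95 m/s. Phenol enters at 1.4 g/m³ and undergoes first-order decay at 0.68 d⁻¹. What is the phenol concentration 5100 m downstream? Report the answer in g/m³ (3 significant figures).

Travel time t = 5100 m / 0.95 m/s = 5100/0.95 = 5368 s = 0.06213 d.
First-order decay: C = 1.4·exp(−0.68·0.06213) = 1.4·0.9586 = 1.342 g/m³.

1.34 g/m³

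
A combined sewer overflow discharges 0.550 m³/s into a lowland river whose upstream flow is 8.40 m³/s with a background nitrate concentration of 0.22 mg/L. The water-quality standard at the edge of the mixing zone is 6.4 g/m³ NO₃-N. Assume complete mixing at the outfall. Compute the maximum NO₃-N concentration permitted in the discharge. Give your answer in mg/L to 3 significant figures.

101 mg/L

Mass balance: 6.4·8.95 = 0.55·Cₑ + 8.4·0.22.
Cₑ = (57.28 − 1.848) / 0.55 = 100.8 mg/L.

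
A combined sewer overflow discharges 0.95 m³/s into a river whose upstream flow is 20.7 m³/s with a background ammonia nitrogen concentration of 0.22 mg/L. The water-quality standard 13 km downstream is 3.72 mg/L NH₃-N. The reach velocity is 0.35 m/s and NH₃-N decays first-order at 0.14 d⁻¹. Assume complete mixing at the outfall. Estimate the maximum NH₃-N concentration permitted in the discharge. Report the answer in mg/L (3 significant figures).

85.2 mg/L

Travel time to the compliance point: t = 1.3e+04/0.35 = 3.714e+04 s = 0.4299 d; decay factor exp(−0.14·0.4299) = 0.9416.
So the concentration just after mixing may be at most 3.72/0.9416 = 3.951 mg/L.
Mass balance: 3.951·21.65 = 0.95·Cₑ + 20.7·0.22.
Cₑ = (85.53 − 4.554) / 0.95 = 85.24 mg/L.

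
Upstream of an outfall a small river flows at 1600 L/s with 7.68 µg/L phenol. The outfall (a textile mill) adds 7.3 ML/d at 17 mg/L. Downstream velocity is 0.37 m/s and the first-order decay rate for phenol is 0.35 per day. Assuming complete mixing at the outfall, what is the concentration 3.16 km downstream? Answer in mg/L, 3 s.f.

0.831 mg/L

7.3 ML/d = 0.08449 m³/s.
1600 L/s = 1.6 m³/s.
7.68 µg/L = 0.00768 mg/L.
After complete mixing, C₀ = (0.08449·17 + 1.6·0.00768) / 1.684 = 0.86 mg/L.
Travel time t = 3160 m / 0.37 m/s = 8541 s = 0.09885 d.
C = 0.86·exp(−0.35·0.09885) = 0.86·0.966 = 0.8307 mg/L.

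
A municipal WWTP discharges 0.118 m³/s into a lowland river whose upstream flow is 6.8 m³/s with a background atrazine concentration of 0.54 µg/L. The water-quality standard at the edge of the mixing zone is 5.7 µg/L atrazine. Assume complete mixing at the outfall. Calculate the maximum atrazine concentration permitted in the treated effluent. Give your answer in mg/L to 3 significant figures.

0.303 mg/L

0.54 µg/L = 0.00054 mg/L.
5.7 µg/L = 0.0057 mg/L.
Mass balance: 0.0057·6.918 = 0.118·Cₑ + 6.8·0.00054.
Cₑ = (0.03943 − 0.003672) / 0.118 = 0.3031 mg/L.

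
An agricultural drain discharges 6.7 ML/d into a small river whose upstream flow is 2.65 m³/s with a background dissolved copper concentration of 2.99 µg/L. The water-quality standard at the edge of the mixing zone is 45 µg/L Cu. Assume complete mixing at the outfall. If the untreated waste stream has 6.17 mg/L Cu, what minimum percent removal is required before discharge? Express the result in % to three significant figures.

76.0 %

6.7 ML/d = 0.07755 m³/s.
2.99 µg/L = 0.00299 mg/L.
45 µg/L = 0.045 mg/L.
Mass balance: 0.045·2.728 = 0.07755·Cₑ + 2.65·0.00299.
Cₑ = (0.1227 − 0.007924) / 0.07755 = 1.481 mg/L.
Required removal = 1 − 1.481/6.17 = 76 %.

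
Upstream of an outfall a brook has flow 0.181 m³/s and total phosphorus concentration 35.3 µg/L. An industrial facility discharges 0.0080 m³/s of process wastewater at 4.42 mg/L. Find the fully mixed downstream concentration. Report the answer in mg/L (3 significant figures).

35.3 µg/L = 0.0353 mg/L.
Flow-weighted mixing gives C = (0.008·4.42 + 0.181·0.0353) / (0.008 + 0.181) = 0.04175/0.189 = 0.2209 mg/L.

0.221 mg/L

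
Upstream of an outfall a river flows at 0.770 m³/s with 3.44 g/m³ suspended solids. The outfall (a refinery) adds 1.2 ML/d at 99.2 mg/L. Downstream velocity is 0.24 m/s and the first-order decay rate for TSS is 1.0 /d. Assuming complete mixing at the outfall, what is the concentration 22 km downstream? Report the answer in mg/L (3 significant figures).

1.78 mg/L

1.2 ML/d = 0.01389 m³/s.
After complete mixing, C₀ = (0.01389·99.2 + 0.77·3.44) / 0.7839 = 5.137 mg/L.
Travel time t = 2.2e+04 m / 0.24 m/s = 9.167e+04 s = 1.061 d.
C = 5.137·exp(−1.0·1.061) = 5.137·0.3461 = 1.778 mg/L.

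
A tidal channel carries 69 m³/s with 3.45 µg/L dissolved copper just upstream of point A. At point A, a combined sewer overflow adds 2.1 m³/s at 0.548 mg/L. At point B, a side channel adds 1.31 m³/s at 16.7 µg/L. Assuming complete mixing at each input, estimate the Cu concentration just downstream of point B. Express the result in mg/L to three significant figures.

0.0195 mg/L

3.45 µg/L = 0.00345 mg/L.
After input A: C = (69·0.00345 + 2.1·0.548) / 71.1 = 0.01953 mg/L.
16.7 µg/L = 0.0167 mg/L.
After input B: C = (71.1·0.01953 + 1.31·0.0167) / 72.41 = 0.01948 mg/L.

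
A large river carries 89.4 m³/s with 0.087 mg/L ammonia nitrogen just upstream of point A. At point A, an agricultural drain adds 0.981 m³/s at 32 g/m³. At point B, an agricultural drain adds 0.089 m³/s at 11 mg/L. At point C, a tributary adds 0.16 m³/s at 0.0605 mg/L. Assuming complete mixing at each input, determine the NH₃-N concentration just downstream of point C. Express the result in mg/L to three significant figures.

After input A: C = (89.4·0.087 + 0.981·32) / 90.38 = 0.4334 mg/L.
After input B: C = (90.38·0.4334 + 0.089·11) / 90.47 = 0.4438 mg/L.
After input C: C = (90.47·0.4438 + 0.16·0.0605) / 90.63 = 0.4431 mg/L.

0.443 mg/L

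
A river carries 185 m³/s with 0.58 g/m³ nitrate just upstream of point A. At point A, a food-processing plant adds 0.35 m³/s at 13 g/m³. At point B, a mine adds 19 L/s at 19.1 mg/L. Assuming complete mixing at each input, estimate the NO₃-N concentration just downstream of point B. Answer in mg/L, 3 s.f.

After input A: C = (185·0.58 + 0.35·13) / 185.3 = 0.6035 mg/L.
19 L/s = 0.019 m³/s.
After input B: C = (185.3·0.6035 + 0.019·19.1) / 185.4 = 0.6053 mg/L.

0.605 mg/L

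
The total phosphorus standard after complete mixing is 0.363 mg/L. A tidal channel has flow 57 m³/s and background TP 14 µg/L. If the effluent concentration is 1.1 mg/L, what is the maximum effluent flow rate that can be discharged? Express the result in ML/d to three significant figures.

14 µg/L = 0.014 mg/L.
Mass balance at complete mixing: C_std·(Q_w + Q_r) = Q_w·C_e + Q_r·C_b.
Rearranging, Q_w = Q_r·(C_std − C_b)/(C_e − C_std) = 57·(0.363 − 0.014) / (1.1 − 0.363) = 26.99 m³/s.
= 2332 ML/d.

2330 ML/d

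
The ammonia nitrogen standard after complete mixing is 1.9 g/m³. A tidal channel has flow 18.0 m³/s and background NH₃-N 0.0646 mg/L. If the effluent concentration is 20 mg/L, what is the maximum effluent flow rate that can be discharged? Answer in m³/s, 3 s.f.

Mass balance at complete mixing: C_std·(Q_w + Q_r) = Q_w·C_e + Q_r·C_b.
Rearranging, Q_w = Q_r·(C_std − C_b)/(C_e − C_std) = 18.0·(1.9 − 0.0646) / (20 − 1.9) = 1.825 m³/s.

1.83 m³/s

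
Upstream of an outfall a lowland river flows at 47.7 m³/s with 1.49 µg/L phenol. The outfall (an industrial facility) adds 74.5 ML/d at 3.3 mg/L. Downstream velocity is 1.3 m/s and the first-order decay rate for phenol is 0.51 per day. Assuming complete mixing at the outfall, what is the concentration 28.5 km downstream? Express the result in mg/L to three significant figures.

74.5 ML/d = 0.8623 m³/s.
1.49 µg/L = 0.00149 mg/L.
After complete mixing, C₀ = (0.8623·3.3 + 47.7·0.00149) / 48.56 = 0.06006 mg/L.
Travel time t = 2.85e+04 m / 1.3 m/s = 2.192e+04 s = 0.2537 d.
C = 0.06006·exp(−0.51·0.2537) = 0.06006·0.8786 = 0.05277 mg/L.

0.0528 mg/L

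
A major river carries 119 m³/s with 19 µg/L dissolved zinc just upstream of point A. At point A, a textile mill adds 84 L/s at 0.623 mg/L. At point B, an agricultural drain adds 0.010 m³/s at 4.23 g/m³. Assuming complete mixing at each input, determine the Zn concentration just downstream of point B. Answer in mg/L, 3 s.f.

19 µg/L = 0.019 mg/L.
84 L/s = 0.084 m³/s.
After input A: C = (119·0.019 + 0.084·0.623) / 119.1 = 0.01943 mg/L.
After input B: C = (119.1·0.01943 + 0.01·4.23) / 119.1 = 0.01978 mg/L.

0.0198 mg/L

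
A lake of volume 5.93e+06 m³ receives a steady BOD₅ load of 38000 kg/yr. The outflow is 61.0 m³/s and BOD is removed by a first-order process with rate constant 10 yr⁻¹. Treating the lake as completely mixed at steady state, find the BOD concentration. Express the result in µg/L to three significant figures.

19.2 µg/L

Outflow Q = 61.0 m³/s × 3.156e+07 s/yr = 1.925e+09 m³/yr.
Steady-state CSTR mass balance: W = Q·C + k·V·C, so C = W/(Q + kV).
Q + kV = 1.925e+09 + 10·5.93e+06 = 1.984e+09 m³/yr.
C = 38000/1.984e+09 = 1.915e-05 kg/m³ = 0.01915 mg/L = 19.15 µg/L.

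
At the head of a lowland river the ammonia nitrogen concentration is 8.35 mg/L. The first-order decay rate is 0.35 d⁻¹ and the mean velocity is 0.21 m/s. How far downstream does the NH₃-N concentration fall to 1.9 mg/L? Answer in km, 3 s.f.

From C = C₀·e^(−kt), t = ln(C₀/C)/k = ln(8.35/1.9)/0.35 = 1.48/0.35 = 4.23 d.
Distance = v·t = 0.21 m/s × 3.654e+05 s = 7.674e+04 m = 76.74 km.

76.7 km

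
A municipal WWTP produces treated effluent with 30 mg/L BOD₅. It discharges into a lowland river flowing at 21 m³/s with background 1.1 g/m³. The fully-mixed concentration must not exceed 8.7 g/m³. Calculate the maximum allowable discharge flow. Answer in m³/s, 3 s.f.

7.49 m³/s

Mass balance at complete mixing: C_std·(Q_w + Q_r) = Q_w·C_e + Q_r·C_b.
Rearranging, Q_w = Q_r·(C_std − C_b)/(C_e − C_std) = 21·(8.7 − 1.1) / (30 − 8.7) = 7.493 m³/s.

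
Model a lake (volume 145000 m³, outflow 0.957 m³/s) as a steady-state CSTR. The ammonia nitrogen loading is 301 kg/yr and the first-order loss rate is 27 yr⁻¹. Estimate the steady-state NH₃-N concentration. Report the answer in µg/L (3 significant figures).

Outflow Q = 0.957 m³/s × 3.156e+07 s/yr = 3.02e+07 m³/yr.
Steady-state CSTR mass balance: W = Q·C + k·V·C, so C = W/(Q + kV).
Q + kV = 3.02e+07 + 27·145000 = 3.412e+07 m³/yr.
C = 301/3.412e+07 = 8.823e-06 kg/m³ = 0.008823 mg/L = 8.823 µg/L.

8.82 µg/L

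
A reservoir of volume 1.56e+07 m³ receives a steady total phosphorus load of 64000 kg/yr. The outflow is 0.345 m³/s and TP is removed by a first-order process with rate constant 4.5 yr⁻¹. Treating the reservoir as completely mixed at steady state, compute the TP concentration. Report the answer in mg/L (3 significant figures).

Outflow Q = 0.345 m³/s × 3.156e+07 s/yr = 1.089e+07 m³/yr.
Steady-state CSTR mass balance: W = Q·C + k·V·C, so C = W/(Q + kV).
Q + kV = 1.089e+07 + 4.5·1.56e+07 = 8.109e+07 m³/yr.
C = 64000/8.109e+07 = 0.0007893 kg/m³ = 0.7893 mg/L.

0.789 mg/L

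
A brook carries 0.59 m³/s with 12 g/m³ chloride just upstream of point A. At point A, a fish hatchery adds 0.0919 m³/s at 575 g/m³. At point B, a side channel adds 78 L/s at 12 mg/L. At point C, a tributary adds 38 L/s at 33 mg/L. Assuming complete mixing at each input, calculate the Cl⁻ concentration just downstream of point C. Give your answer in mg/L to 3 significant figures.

After input A: C = (0.59·12 + 0.0919·575) / 0.6819 = 87.88 mg/L.
78 L/s = 0.078 m³/s.
After input B: C = (0.6819·87.88 + 0.078·12) / 0.7599 = 80.09 mg/L.
38 L/s = 0.038 m³/s.
After input C: C = (0.7599·80.09 + 0.038·33) / 0.7979 = 77.84 mg/L.

77.8 mg/L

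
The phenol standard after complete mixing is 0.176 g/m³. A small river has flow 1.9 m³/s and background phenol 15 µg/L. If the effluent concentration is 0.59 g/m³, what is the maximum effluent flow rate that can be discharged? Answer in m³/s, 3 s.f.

0.739 m³/s

15 µg/L = 0.015 mg/L.
Mass balance at complete mixing: C_std·(Q_w + Q_r) = Q_w·C_e + Q_r·C_b.
Rearranging, Q_w = Q_r·(C_std − C_b)/(C_e − C_std) = 1.9·(0.176 − 0.015) / (0.59 − 0.176) = 0.7389 m³/s.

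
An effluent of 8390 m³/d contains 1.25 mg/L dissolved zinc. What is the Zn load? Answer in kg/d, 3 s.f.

10.5 kg/d

8390 m³/d = 0.09711 m³/s.
Mass flux = Q·C = 0.09711 m³/s × 1.25 g/m³ = 0.1214 g/s.
= 0.1214 g/s × 86.4 = 10.49 kg/d.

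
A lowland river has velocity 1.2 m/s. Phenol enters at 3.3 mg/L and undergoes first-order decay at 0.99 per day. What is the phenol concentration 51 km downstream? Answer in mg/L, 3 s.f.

2.03 mg/L

Travel time t = 51 km / 1.2 m/s = 5.1e+04/1.2 = 4.25e+04 s = 0.4919 d.
First-order decay: C = 3.3·exp(−0.99·0.4919) = 3.3·0.6145 = 2.028 mg/L.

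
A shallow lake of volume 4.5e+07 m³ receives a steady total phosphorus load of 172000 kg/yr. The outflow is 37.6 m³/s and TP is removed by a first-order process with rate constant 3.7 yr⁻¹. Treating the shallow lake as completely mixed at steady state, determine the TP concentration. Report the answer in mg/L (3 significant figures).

0.127 mg/L

Outflow Q = 37.6 m³/s × 3.156e+07 s/yr = 1.187e+09 m³/yr.
Steady-state CSTR mass balance: W = Q·C + k·V·C, so C = W/(Q + kV).
Q + kV = 1.187e+09 + 3.7·4.5e+07 = 1.353e+09 m³/yr.
C = 172000/1.353e+09 = 0.0001271 kg/m³ = 0.1271 mg/L.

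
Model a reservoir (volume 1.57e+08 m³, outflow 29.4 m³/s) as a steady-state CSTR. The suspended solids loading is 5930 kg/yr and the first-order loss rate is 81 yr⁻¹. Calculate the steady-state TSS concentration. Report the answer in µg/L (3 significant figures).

0.435 µg/L

Outflow Q = 29.4 m³/s × 3.156e+07 s/yr = 9.278e+08 m³/yr.
Steady-state CSTR mass balance: W = Q·C + k·V·C, so C = W/(Q + kV).
Q + kV = 9.278e+08 + 81·1.57e+08 = 1.364e+10 m³/yr.
C = 5930/1.364e+10 = 4.346e-07 kg/m³ = 0.0004346 mg/L = 0.4346 µg/L.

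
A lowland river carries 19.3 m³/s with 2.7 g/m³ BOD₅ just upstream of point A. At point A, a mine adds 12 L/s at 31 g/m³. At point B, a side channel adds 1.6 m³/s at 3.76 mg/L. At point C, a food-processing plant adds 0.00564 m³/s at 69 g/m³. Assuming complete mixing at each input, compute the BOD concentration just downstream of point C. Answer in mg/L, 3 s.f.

12 L/s = 0.012 m³/s.
After input A: C = (19.3·2.7 + 0.012·31) / 19.31 = 2.718 mg/L.
After input B: C = (19.31·2.718 + 1.6·3.76) / 20.91 = 2.797 mg/L.
After input C: C = (20.91·2.797 + 0.00564·69) / 20.92 = 2.815 mg/L.

2.82 mg/L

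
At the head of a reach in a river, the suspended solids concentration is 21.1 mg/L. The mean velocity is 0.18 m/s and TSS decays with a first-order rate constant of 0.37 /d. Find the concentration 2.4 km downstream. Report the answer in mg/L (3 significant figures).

Travel time t = 2.4 km / 0.18 m/s = 2400/0.18 = 1.333e+04 s = 0.1543 d.
First-order decay: C = 21.1·exp(−0.37·0.1543) = 21.1·0.9445 = 19.93 mg/L.

19.9 mg/L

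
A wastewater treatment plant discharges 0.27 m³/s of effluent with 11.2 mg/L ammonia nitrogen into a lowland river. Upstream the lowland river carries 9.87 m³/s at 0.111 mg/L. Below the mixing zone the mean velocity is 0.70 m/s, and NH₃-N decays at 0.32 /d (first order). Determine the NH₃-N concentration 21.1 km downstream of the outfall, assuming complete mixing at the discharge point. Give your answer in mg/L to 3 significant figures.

After complete mixing, C₀ = (0.27·11.2 + 9.87·0.111) / 10.14 = 0.4063 mg/L.
Travel time t = 2.11e+04 m / 0.70 m/s = 3.014e+04 s = 0.3489 d.
C = 0.4063·exp(−0.32·0.3489) = 0.4063·0.8944 = 0.3634 mg/L.

0.363 mg/L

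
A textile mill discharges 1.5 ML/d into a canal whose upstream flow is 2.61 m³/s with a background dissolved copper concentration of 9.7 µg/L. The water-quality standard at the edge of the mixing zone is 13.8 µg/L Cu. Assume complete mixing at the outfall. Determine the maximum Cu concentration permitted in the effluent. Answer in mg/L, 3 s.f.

0.630 mg/L

1.5 ML/d = 0.01736 m³/s.
9.7 µg/L = 0.0097 mg/L.
13.8 µg/L = 0.0138 mg/L.
Mass balance: 0.0138·2.627 = 0.01736·Cₑ + 2.61·0.0097.
Cₑ = (0.03626 − 0.02532) / 0.01736 = 0.6302 mg/L.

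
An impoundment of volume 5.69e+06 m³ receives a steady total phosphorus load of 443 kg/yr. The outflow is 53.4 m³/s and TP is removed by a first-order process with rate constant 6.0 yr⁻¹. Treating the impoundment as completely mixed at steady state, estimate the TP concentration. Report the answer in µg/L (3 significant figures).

Outflow Q = 53.4 m³/s × 3.156e+07 s/yr = 1.685e+09 m³/yr.
Steady-state CSTR mass balance: W = Q·C + k·V·C, so C = W/(Q + kV).
Q + kV = 1.685e+09 + 6.0·5.69e+06 = 1.719e+09 m³/yr.
C = 443/1.719e+09 = 2.577e-07 kg/m³ = 0.0002577 mg/L = 0.2577 µg/L.

0.258 µg/L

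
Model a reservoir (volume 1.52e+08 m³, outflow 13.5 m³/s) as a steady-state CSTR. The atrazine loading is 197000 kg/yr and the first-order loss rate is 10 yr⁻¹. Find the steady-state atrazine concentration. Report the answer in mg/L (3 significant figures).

Outflow Q = 13.5 m³/s × 3.156e+07 s/yr = 4.26e+08 m³/yr.
Steady-state CSTR mass balance: W = Q·C + k·V·C, so C = W/(Q + kV).
Q + kV = 4.26e+08 + 10·1.52e+08 = 1.946e+09 m³/yr.
C = 197000/1.946e+09 = 0.0001012 kg/m³ = 0.1012 mg/L.

0.101 mg/L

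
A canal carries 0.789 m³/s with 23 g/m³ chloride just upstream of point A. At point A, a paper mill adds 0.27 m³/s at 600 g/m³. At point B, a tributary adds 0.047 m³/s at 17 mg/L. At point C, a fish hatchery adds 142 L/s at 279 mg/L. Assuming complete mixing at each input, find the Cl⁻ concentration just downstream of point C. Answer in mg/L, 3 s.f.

After input A: C = (0.789·23 + 0.27·600) / 1.059 = 170.1 mg/L.
After input B: C = (1.059·170.1 + 0.047·17) / 1.106 = 163.6 mg/L.
142 L/s = 0.142 m³/s.
After input C: C = (1.106·163.6 + 0.142·279) / 1.248 = 176.7 mg/L.

177 mg/L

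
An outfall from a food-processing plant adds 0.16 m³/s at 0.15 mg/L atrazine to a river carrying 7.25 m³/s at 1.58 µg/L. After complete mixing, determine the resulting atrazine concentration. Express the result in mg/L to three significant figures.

0.00478 mg/L

1.58 µg/L = 0.00158 mg/L.
Flow-weighted mixing gives C = (0.16·0.15 + 7.25·0.00158) / (0.16 + 7.25) = 0.03546/7.41 = 0.004785 mg/L.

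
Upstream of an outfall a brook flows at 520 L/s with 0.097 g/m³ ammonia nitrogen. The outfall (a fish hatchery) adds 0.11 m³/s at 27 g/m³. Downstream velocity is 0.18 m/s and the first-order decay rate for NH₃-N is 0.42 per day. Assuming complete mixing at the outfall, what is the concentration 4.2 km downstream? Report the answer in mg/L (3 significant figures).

520 L/s = 0.52 m³/s.
After complete mixing, C₀ = (0.11·27 + 0.52·0.097) / 0.63 = 4.794 mg/L.
Travel time t = 4200 m / 0.18 m/s = 2.333e+04 s = 0.2701 d.
C = 4.794·exp(−0.42·0.2701) = 4.794·0.8928 = 4.28 mg/L.

4.28 mg/L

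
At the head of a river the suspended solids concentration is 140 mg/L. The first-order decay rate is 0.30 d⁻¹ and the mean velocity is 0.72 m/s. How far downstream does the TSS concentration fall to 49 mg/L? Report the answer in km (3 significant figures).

218 km

From C = C₀·e^(−kt), t = ln(C₀/C)/k = ln(140/49)/0.30 = 1.05/0.30 = 3.499 d.
Distance = v·t = 0.72 m/s × 3.023e+05 s = 2.177e+05 m = 217.7 km.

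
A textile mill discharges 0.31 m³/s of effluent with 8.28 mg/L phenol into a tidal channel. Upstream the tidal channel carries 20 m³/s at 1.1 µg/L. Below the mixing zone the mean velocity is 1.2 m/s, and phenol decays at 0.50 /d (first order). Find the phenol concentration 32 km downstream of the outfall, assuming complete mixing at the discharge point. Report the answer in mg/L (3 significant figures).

0.109 mg/L

1.1 µg/L = 0.0011 mg/L.
After complete mixing, C₀ = (0.31·8.28 + 20·0.0011) / 20.31 = 0.1275 mg/L.
Travel time t = 3.2e+04 m / 1.2 m/s = 2.667e+04 s = 0.3086 d.
C = 0.1275·exp(−0.50·0.3086) = 0.1275·0.857 = 0.1092 mg/L.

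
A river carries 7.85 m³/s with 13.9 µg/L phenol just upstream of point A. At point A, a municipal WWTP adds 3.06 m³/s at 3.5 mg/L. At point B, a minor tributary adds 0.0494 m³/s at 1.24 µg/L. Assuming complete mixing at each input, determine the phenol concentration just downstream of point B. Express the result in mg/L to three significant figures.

13.9 µg/L = 0.0139 mg/L.
After input A: C = (7.85·0.0139 + 3.06·3.5) / 10.91 = 0.9917 mg/L.
1.24 µg/L = 0.00124 mg/L.
After input B: C = (10.91·0.9917 + 0.0494·0.00124) / 10.96 = 0.9872 mg/L.

0.987 mg/L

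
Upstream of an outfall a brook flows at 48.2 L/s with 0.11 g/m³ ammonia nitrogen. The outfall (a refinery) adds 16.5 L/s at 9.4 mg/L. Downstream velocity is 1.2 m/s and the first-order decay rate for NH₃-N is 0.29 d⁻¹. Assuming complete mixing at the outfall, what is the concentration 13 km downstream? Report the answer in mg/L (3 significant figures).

2.39 mg/L

16.5 L/s = 0.0165 m³/s.
48.2 L/s = 0.0482 m³/s.
After complete mixing, C₀ = (0.0165·9.4 + 0.0482·0.11) / 0.0647 = 2.479 mg/L.
Travel time t = 1.3e+04 m / 1.2 m/s = 1.083e+04 s = 0.1254 d.
C = 2.479·exp(−0.29·0.1254) = 2.479·0.9643 = 2.391 mg/L.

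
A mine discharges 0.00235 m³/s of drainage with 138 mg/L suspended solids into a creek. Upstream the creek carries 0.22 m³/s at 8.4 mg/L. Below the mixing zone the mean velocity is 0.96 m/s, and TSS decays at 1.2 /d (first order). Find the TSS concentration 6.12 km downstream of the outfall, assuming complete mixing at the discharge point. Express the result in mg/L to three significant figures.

8.94 mg/L

After complete mixing, C₀ = (0.00235·138 + 0.22·8.4) / 0.2223 = 9.77 mg/L.
Travel time t = 6120 m / 0.96 m/s = 6375 s = 0.07378 d.
C = 9.77·exp(−1.2·0.07378) = 9.77·0.9153 = 8.942 mg/L.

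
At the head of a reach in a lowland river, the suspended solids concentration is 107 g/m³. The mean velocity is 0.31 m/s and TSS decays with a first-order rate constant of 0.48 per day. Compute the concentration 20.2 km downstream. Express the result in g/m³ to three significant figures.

Travel time t = 20.2 km / 0.31 m/s = 2.02e+04/0.31 = 6.516e+04 s = 0.7542 d.
First-order decay: C = 107·exp(−0.48·0.7542) = 107·0.6963 = 74.5 g/m³.

74.5 g/m³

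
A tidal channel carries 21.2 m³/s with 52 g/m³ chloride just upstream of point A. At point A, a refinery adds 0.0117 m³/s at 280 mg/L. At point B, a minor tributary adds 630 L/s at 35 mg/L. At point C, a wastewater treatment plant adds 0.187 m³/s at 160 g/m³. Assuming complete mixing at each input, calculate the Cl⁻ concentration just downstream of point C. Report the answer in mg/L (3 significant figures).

52.6 mg/L

After input A: C = (21.2·52 + 0.0117·280) / 21.21 = 52.13 mg/L.
630 L/s = 0.63 m³/s.
After input B: C = (21.21·52.13 + 0.63·35) / 21.84 = 51.63 mg/L.
After input C: C = (21.84·51.63 + 0.187·160) / 22.03 = 52.55 mg/L.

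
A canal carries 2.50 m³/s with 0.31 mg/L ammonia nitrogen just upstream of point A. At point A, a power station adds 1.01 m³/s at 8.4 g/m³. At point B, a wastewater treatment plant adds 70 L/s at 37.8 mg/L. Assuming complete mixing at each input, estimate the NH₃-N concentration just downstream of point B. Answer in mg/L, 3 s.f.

3.33 mg/L

After input A: C = (2.5·0.31 + 1.01·8.4) / 3.51 = 2.638 mg/L.
70 L/s = 0.07 m³/s.
After input B: C = (3.51·2.638 + 0.07·37.8) / 3.58 = 3.325 mg/L.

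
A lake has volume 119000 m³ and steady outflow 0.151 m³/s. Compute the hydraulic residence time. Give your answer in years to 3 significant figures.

0.0250 yr

Q = 0.151 m³/s × 3.156e+07 s/yr = 4.765e+06 m³/yr.
Hydraulic residence time τ = V/Q = 119000/4.765e+06 = 0.02497 yr.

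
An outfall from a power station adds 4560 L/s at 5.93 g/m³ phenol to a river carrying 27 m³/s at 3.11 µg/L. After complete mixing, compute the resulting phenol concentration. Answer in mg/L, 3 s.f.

0.859 mg/L

4560 L/s = 4.56 m³/s.
3.11 µg/L = 0.00311 mg/L.
Flow-weighted mixing gives C = (4.56·5.93 + 27·0.00311) / (4.56 + 27) = 27.12/31.56 = 0.8595 mg/L.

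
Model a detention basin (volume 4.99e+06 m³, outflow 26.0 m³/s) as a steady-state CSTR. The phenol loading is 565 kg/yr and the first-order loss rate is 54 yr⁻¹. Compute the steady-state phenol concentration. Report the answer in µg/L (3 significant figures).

Outflow Q = 26.0 m³/s × 3.156e+07 s/yr = 8.205e+08 m³/yr.
Steady-state CSTR mass balance: W = Q·C + k·V·C, so C = W/(Q + kV).
Q + kV = 8.205e+08 + 54·4.99e+06 = 1.09e+09 m³/yr.
C = 565/1.09e+09 = 5.184e-07 kg/m³ = 0.0005184 mg/L = 0.5184 µg/L.

0.518 µg/L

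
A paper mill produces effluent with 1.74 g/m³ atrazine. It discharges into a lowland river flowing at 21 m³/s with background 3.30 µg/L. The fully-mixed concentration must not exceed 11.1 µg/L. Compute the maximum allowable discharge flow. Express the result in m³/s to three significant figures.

3.30 µg/L = 0.0033 mg/L.
11.1 µg/L = 0.0111 mg/L.
Mass balance at complete mixing: C_std·(Q_w + Q_r) = Q_w·C_e + Q_r·C_b.
Rearranging, Q_w = Q_r·(C_std − C_b)/(C_e − C_std) = 21·(0.0111 − 0.0033) / (1.74 − 0.0111) = 0.09474 m³/s.

0.0947 m³/s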